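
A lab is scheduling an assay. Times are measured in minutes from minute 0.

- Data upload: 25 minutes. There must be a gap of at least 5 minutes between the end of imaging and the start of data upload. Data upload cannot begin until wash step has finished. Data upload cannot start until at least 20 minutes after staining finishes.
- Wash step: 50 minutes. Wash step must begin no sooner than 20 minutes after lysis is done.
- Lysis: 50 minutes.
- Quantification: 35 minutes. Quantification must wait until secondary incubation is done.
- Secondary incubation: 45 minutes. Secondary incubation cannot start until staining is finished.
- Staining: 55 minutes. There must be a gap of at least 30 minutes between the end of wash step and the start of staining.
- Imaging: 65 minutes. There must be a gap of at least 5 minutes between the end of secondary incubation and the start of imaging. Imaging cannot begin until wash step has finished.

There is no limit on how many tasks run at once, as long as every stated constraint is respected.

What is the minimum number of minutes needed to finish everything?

350

Nothing blocks lysis, so it runs from minute 0 to minute 50.
After lysis (finishes minute 50, plus 20-minute gap → minute 70), wash step can start at minute 70 and finishes at minute 120.
After wash step (finishes minute 120, plus 30-minute gap → minute 150), staining can start at minute 150 and finishes at minute 205.
Secondary incubation cannot begin until staining (finishes minute 205). It runs from minute 205 to 205 + 45 = minute 250.
Quantification waits on secondary incubation (finishes minute 250), so it starts at minute 250 and finishes at 250 + 35 = minute 285.
Imaging has to wait for secondary incubation (finishes minute 250, plus 5-minute gap → minute 255); wash step (finishes minute 120). The latest of these is minute 255, so imaging runs minute 255 to 255 + 65 = minute 320.
Data upload cannot start until imaging (finishes minute 320, plus 5-minute gap → minute 325); wash step (finishes minute 120); staining (finishes minute 205, plus 20-minute gap → minute 225). The controlling bound is minute 325, so data upload finishes at 325 + 25 = minute 350.
All tasks are finished once the last one completes. Finish times: Lysis at 50, Wash step at 120, Staining at 205, Secondary incubation at 250, Imaging at 320, Quantification at 285, Data upload at 350. The latest is minute 350.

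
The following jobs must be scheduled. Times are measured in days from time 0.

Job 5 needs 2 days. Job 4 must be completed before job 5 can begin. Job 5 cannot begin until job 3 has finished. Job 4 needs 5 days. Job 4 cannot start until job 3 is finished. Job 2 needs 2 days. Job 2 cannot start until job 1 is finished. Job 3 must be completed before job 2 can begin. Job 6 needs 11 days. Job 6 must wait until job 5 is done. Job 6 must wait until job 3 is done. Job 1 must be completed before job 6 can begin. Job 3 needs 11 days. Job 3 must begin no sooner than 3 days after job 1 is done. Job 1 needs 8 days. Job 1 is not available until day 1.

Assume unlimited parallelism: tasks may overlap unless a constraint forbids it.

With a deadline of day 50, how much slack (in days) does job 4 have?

After its own release at day 1, job 1 can start at day 1 and finishes at day 9.
After job 1 (finishes day 9, plus 3-day gap → day 12), job 3 can start at day 12 and finishes at day 23.
Job 4 cannot begin until job 3 (finishes day 23). It runs from day 23 to 23 + 5 = day 28.

Working backward from the deadline:
Job 6 must finish by day 50; it takes 11 days, so it must start by 50 − 11 = day 39.
Job 5 feeds into job 6 (must start by day 39); so job 5 must finish by day 39 and therefore start by day 37.
Job 4 feeds into job 5 (must start by day 37); so job 4 must finish by day 37 and therefore start by day 32.
So job 4 can start as early as day 23 and as late as day 32, giving 32 − 23 = 9 days of slack.

9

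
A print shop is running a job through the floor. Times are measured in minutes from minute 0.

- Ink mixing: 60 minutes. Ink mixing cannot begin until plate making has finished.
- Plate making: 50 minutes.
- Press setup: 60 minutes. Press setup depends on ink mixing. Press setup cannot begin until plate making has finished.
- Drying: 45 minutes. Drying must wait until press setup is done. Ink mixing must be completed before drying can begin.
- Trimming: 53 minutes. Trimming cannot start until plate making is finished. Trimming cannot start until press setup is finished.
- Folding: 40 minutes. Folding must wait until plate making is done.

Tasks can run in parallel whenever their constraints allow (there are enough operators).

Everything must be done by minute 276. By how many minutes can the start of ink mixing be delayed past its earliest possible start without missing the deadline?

Plate making has no prerequisites, so it starts at minute 0 and finishes at minute 50.
After plate making (finishes minute 50), ink mixing can start at minute 50 and finishes at minute 110.

Working backward from the deadline:
Drying must finish by minute 276; it takes 45 minutes, so it must start by 276 − 45 = minute 231.
Nothing follows trimming; the deadline of minute 276 is its only limit. It must start by 276 − 53 = minute 223.
Press setup must finish in time for drying (must start by minute 231); trimming (must start by minute 223). The tightest is minute 223, so press setup must start by 223 − 60 = minute 163.
Ink mixing has several dependents: press setup (must start by minute 163); drying (must start by minute 231). The earliest of those limits is minute 163, so ink mixing must start by 163 − 60 = minute 103.
So ink mixing can start as early as minute 50 and as late as minute 103, giving 103 − 50 = 53 minutes of slack.

53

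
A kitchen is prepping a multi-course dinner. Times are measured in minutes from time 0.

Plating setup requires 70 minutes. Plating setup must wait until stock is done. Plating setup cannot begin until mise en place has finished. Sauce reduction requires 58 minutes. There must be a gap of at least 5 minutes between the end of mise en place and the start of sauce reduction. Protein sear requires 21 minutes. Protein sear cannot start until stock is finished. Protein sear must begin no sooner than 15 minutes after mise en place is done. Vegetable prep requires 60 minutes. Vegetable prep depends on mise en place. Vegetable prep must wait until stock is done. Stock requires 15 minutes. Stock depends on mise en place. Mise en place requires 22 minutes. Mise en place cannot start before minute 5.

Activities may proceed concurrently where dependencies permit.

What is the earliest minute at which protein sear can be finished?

63

Mise en place cannot begin until its own release at minute 5. It runs from minute 5 to 5 + 22 = minute 27.
Stock cannot begin until mise en place (finishes minute 27). It runs from minute 27 to 27 + 15 = minute 42.
Protein sear needs all of stock (finishes minute 42); mise en place (finishes minute 27, plus 15-minute gap → minute 42). That puts its earliest start at minute 42; it finishes at 42 + 21 = minute 63.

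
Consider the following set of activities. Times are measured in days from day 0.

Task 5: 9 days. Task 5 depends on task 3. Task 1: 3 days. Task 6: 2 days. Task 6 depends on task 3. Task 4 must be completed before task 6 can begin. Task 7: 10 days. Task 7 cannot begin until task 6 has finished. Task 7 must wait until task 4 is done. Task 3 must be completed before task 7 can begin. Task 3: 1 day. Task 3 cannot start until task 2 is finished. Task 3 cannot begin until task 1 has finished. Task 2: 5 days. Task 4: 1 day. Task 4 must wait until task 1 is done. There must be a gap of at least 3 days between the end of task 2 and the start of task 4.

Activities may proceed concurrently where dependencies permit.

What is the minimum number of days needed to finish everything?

Task 2 has no prerequisites, so it starts at day 0 and finishes at day 5.
Task 1 can start immediately at day 0; it finishes at day 3.
Task 4 has to wait for task 1 (finishes day 3); task 2 (finishes day 5, plus 3-day gap → day 8). The latest of these is day 8, so task 4 runs day 8 to 8 + 1 = day 9.
Task 3 has to wait for task 2 (finishes day 5); task 1 (finishes day 3). The latest of these is day 5, so task 3 runs day 5 to 5 + 1 = day 6.
Task 6 needs all of task 3 (finishes day 6); task 4 (finishes day 9). That puts its earliest start at day 9; it finishes at 9 + 2 = day 11.
Task 7 cannot start until task 6 (finishes day 11); task 4 (finishes day 9); task 3 (finishes day 6). The controlling bound is day 11, so task 7 finishes at 11 + 10 = day 21.
Task 5 waits on task 3 (finishes day 6), so it starts at day 6 and finishes at 6 + 9 = day 15.
All tasks are finished once the last one completes. Finish times: Task 1 at 3, Task 2 at 5, Task 3 at 6, Task 4 at 9, Task 5 at 15, Task 6 at 11, Task 7 at 21. The latest is day 21.

21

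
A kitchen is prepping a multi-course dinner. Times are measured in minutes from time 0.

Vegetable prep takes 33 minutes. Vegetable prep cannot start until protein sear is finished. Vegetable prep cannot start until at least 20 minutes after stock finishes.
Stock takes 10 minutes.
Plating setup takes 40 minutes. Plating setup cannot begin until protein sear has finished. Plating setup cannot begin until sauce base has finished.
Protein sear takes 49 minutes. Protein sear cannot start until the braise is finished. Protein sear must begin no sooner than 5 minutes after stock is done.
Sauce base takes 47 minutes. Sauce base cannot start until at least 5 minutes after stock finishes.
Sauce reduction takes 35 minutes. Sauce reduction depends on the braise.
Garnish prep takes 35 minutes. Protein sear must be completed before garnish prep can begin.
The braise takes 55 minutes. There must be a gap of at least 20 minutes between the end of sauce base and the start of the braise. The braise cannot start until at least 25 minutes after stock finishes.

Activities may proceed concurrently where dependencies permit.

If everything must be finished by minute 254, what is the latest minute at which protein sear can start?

Nothing follows vegetable prep; the deadline of minute 254 is its only limit. It must start by 254 − 33 = minute 221.
Plating setup must finish by minute 254; it takes 40 minutes, so it must start by 254 − 40 = minute 214.
Garnish prep must finish by minute 254; it takes 35 minutes, so it must start by 254 − 35 = minute 219.
Protein sear feeds vegetable prep (must start by minute 221); plating setup (must start by minute 214); garnish prep (must start by minute 219). Taking the minimum, protein sear must finish by minute 214 and start by 214 − 49 = minute 165.

165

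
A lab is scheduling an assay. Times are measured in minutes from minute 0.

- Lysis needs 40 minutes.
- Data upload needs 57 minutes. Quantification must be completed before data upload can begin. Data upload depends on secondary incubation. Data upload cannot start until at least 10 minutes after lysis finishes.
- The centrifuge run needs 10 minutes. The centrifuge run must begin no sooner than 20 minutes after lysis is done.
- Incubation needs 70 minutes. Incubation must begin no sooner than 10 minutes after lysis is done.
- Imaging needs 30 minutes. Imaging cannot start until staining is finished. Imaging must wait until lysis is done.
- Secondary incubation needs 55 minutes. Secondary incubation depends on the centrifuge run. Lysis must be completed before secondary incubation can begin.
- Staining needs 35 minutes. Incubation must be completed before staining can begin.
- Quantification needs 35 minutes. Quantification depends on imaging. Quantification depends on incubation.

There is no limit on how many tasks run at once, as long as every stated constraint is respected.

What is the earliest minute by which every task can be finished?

277

Lysis has no prerequisites, so it starts at minute 0 and finishes at minute 40.
After lysis (finishes minute 40, plus 20-minute gap → minute 60), the centrifuge run can start at minute 60 and finishes at minute 70.
Secondary incubation needs all of the centrifuge run (finishes minute 70); lysis (finishes minute 40). That puts its earliest start at minute 70; it finishes at 70 + 55 = minute 125.
Incubation waits on lysis (finishes minute 40, plus 10-minute gap → minute 50), so it starts at minute 50 and finishes at 50 + 70 = minute 120.
Staining waits on incubation (finishes minute 120), so it starts at minute 120 and finishes at 120 + 35 = minute 155.
For imaging: staining (finishes minute 155); lysis (finishes minute 40). Taking the maximum gives a start of minute 155, and it finishes at 155 + 30 = minute 185.
Quantification cannot start until imaging (finishes minute 185); incubation (finishes minute 120). The controlling bound is minute 185, so quantification finishes at 185 + 35 = minute 220.
Data upload has to wait for quantification (finishes minute 220); secondary incubation (finishes minute 125); lysis (finishes minute 40, plus 10-minute gap → minute 50). The latest of these is minute 220, so data upload runs minute 220 to 220 + 57 = minute 277.
All tasks are finished once the last one completes. Finish times: Lysis at 40, Incubation at 120, The centrifuge run at 70, Staining at 155, Secondary incubation at 125, Imaging at 185, Quantification at 220, Data upload at 277. The latest is minute 277.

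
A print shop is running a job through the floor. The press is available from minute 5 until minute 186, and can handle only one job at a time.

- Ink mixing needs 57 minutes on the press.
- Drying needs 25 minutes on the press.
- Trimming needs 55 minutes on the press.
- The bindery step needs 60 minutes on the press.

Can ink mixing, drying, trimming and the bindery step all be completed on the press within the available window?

No

The press window is 186 − 5 = 181 minutes.
Running back to back, the jobs need 57 + 25 + 55 + 60 = 197 minutes on the press.
Since 197 > 181, they cannot all fit.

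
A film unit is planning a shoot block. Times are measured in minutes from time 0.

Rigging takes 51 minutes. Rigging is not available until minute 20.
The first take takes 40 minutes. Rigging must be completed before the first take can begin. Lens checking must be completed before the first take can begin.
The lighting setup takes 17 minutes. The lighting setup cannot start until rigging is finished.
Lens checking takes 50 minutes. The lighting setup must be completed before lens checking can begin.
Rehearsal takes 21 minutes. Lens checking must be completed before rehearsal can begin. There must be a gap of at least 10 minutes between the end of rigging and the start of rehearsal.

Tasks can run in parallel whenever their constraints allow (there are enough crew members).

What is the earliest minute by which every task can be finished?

178

Rigging waits on its own release at minute 20, so it starts at minute 20 and finishes at 20 + 51 = minute 71.
The lighting setup cannot begin until rigging (finishes minute 71). It runs from minute 71 to 71 + 17 = minute 88.
After the lighting setup (finishes minute 88), lens checking can start at minute 88 and finishes at minute 138.
The first take has to wait for rigging (finishes minute 71); lens checking (finishes minute 138). The latest of these is minute 138, so the first take runs minute 138 to 138 + 40 = minute 178.
Rehearsal cannot start until lens checking (finishes minute 138); rigging (finishes minute 71, plus 10-minute gap → minute 81). The controlling bound is minute 138, so rehearsal finishes at 138 + 21 = minute 159.
All tasks are finished once the last one completes. Finish times: Rigging at 71, The lighting setup at 88, Lens checking at 138, Rehearsal at 159, The first take at 178. The latest is minute 178.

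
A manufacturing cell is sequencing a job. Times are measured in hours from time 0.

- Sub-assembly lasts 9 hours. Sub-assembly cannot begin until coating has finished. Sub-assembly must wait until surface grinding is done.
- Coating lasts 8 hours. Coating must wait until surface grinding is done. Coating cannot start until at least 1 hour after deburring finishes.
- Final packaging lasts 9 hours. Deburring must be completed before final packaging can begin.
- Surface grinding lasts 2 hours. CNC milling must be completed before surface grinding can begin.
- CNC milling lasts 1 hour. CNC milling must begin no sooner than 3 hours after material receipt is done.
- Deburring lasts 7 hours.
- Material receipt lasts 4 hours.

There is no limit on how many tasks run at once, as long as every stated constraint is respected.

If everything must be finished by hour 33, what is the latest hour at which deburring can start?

Sub-assembly must finish by hour 33; it takes 9 hours, so it must start by 33 − 9 = hour 24.
Coating must finish before sub-assembly (must start by hour 24). With an 8-hour duration, coating must start by 24 − 8 = hour 16.
Final packaging must finish by hour 33; it takes 9 hours, so it must start by 33 − 9 = hour 24.
Deburring must finish in time for coating (must start by hour 16, minus 1-hour gap → hour 15); final packaging (must start by hour 24). The tightest is hour 15, so deburring must start by 15 − 7 = hour 8.

8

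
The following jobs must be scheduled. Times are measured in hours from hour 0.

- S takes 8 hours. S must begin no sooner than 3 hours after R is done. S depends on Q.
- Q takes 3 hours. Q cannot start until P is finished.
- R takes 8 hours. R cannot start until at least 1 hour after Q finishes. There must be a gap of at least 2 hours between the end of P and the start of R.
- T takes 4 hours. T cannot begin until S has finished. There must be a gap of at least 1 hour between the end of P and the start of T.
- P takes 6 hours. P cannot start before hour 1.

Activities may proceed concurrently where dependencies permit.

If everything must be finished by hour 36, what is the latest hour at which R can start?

13

To finish by hour 36, T (duration 4) must start no later than hour 32.
S has to be done before T (must start by hour 32). That means finishing by hour 32, i.e. starting by 32 − 8 = hour 24.
R has to be done before S (must start by hour 24, minus 3-hour gap → hour 21). That means finishing by hour 21, i.e. starting by 21 − 8 = hour 13.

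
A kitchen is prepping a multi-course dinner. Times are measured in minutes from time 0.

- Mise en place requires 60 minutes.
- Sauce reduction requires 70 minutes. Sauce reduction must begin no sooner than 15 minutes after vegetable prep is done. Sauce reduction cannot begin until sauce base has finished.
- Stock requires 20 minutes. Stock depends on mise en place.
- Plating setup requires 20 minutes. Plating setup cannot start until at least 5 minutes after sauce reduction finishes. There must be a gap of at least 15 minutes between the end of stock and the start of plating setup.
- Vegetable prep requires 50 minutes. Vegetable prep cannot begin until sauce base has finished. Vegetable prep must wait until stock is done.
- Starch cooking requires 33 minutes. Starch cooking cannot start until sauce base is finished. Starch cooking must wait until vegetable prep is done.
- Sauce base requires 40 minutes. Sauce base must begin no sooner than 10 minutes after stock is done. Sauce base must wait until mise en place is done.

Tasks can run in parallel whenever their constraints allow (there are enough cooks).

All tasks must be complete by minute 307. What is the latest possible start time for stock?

To finish by minute 307, plating setup (duration 20) must start no later than minute 287.
Sauce reduction has to be done before plating setup (must start by minute 287, minus 5-minute gap → minute 282). That means finishing by minute 282, i.e. starting by 282 − 70 = minute 212.
Starch cooking has no dependents, so it just needs to finish by minute 307. Starting by 307 − 33 = minute 274 achieves that.
Vegetable prep must finish in time for sauce reduction (must start by minute 212, minus 15-minute gap → minute 197); starch cooking (must start by minute 274). The tightest is minute 197, so vegetable prep must start by 197 − 50 = minute 147.
Sauce base has several dependents: vegetable prep (must start by minute 147); sauce reduction (must start by minute 212); starch cooking (must start by minute 274). The earliest of those limits is minute 147, so sauce base must start by 147 − 40 = minute 107.
For stock: sauce base (must start by minute 107, minus 10-minute gap → minute 97); vegetable prep (must start by minute 147); plating setup (must start by minute 287, minus 15-minute gap → minute 272). The most restrictive is minute 97; with a 20-minute duration, stock must start by minute 77.

77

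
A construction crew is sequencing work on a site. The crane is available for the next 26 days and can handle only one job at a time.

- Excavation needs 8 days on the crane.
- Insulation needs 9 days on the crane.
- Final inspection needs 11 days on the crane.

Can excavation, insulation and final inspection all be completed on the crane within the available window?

No

Running back to back, the jobs need 8 + 9 + 11 = 28 days on the crane.
Since 28 > 26, they cannot all fit.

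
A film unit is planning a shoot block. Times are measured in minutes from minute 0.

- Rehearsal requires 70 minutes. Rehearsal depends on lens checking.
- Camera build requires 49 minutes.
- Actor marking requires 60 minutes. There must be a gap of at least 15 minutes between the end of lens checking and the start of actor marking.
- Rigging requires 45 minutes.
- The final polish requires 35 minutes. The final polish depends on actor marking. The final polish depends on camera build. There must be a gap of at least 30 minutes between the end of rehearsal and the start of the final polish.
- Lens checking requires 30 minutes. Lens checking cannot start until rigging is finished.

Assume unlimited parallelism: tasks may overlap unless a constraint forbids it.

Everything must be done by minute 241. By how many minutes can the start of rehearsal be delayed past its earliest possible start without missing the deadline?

Rigging has no prerequisites, so it starts at minute 0 and finishes at minute 45.
After rigging (finishes minute 45), lens checking can start at minute 45 and finishes at minute 75.
Rehearsal waits on lens checking (finishes minute 75), so it starts at minute 75 and finishes at 75 + 70 = minute 145.

Working backward from the deadline:
The final polish must finish by minute 241; it takes 35 minutes, so it must start by 241 − 35 = minute 206.
Rehearsal feeds into the final polish (must start by minute 206, minus 30-minute gap → minute 176); so rehearsal must finish by minute 176 and therefore start by minute 106.
So rehearsal can start as early as minute 75 and as late as minute 106, giving 106 − 75 = 31 minutes of slack.

31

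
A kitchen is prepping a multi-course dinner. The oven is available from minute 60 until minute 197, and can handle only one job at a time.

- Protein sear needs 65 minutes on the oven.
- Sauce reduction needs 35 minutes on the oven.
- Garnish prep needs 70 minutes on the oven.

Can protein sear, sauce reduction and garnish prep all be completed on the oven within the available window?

The oven window is 197 − 60 = 137 minutes.
Running back to back, the jobs need 65 + 35 + 70 = 170 minutes on the oven.
Since 170 > 137, they cannot all fit.

No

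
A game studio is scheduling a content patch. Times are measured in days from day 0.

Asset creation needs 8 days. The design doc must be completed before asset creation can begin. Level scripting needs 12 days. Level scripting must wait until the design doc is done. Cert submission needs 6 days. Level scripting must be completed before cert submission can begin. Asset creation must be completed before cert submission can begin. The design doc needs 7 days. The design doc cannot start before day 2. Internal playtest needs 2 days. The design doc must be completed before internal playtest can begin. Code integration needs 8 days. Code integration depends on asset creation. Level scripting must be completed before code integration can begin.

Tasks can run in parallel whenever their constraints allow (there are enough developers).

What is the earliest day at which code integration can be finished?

The design doc cannot begin until its own release at day 2. It runs from day 2 to 2 + 7 = day 9.
Level scripting cannot begin until the design doc (finishes day 9). It runs from day 9 to 9 + 12 = day 21.
Asset creation waits on the design doc (finishes day 9), so it starts at day 9 and finishes at 9 + 8 = day 17.
For code integration: asset creation (finishes day 17); level scripting (finishes day 21). Taking the maximum gives a start of day 21, and it finishes at 21 + 8 = day 29.

29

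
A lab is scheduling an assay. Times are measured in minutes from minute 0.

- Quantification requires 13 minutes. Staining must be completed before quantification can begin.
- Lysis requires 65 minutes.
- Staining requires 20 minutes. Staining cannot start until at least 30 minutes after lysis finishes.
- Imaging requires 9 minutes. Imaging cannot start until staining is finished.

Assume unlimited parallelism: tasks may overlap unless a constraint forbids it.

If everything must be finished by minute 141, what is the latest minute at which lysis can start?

Imaging has no dependents, so it just needs to finish by minute 141. Starting by 141 − 9 = minute 132 achieves that.
Quantification has no dependents, so it just needs to finish by minute 141. Starting by 141 − 13 = minute 128 achieves that.
Staining must finish in time for imaging (must start by minute 132); quantification (must start by minute 128). The tightest is minute 128, so staining must start by 128 − 20 = minute 108.
Lysis must finish before staining (must start by minute 108, minus 30-minute gap → minute 78). With a 65-minute duration, lysis must start by 78 − 65 = minute 13.

13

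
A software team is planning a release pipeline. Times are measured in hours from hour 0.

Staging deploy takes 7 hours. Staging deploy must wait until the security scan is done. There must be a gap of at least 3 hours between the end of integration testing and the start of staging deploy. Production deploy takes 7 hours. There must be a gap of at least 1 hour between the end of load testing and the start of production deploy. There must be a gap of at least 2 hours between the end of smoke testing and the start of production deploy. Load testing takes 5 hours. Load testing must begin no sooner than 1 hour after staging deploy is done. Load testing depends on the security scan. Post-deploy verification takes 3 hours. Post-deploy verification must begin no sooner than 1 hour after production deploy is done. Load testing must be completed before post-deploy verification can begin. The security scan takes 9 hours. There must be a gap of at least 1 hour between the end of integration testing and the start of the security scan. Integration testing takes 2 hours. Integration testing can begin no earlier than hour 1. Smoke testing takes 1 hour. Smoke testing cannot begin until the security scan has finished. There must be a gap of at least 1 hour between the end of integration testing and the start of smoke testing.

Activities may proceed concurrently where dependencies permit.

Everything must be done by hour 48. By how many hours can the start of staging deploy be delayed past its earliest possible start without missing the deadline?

Integration testing cannot begin until its own release at hour 1. It runs from hour 1 to 1 + 2 = hour 3.
The security scan cannot begin until integration testing (finishes hour 3, plus 1-hour gap → hour 4). It runs from hour 4 to 4 + 9 = hour 13.
Staging deploy cannot start until the security scan (finishes hour 13); integration testing (finishes hour 3, plus 3-hour gap → hour 6). The controlling bound is hour 13, so staging deploy finishes at 13 + 7 = hour 20.

Working backward from the deadline:
Post-deploy verification has no dependents, so it just needs to finish by hour 48. Starting by 48 − 3 = hour 45 achieves that.
Since post-deploy verification (must start by hour 45, minus 1-hour gap → hour 44) depends on it, production deploy must finish by hour 44. Backing off its 7-hour duration gives a latest start of hour 37.
Load testing has several dependents: production deploy (must start by hour 37, minus 1-hour gap → hour 36); post-deploy verification (must start by hour 45). The earliest of those limits is hour 36, so load testing must start by 36 − 5 = hour 31.
Since load testing (must start by hour 31, minus 1-hour gap → hour 30) depends on it, staging deploy must finish by hour 30. Backing off its 7-hour duration gives a latest start of hour 23.
So staging deploy can start as early as hour 13 and as late as hour 23, giving 23 − 13 = 10 hours of slack.

10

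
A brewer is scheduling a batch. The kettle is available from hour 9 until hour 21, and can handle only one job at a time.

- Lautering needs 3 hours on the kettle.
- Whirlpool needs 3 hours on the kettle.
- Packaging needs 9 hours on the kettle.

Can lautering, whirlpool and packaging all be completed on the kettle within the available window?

No

The kettle window is 21 − 9 = 12 hours.
Running back to back, the jobs need 3 + 3 + 9 = 15 hours on the kettle.
Since 15 > 12, they cannot all fit.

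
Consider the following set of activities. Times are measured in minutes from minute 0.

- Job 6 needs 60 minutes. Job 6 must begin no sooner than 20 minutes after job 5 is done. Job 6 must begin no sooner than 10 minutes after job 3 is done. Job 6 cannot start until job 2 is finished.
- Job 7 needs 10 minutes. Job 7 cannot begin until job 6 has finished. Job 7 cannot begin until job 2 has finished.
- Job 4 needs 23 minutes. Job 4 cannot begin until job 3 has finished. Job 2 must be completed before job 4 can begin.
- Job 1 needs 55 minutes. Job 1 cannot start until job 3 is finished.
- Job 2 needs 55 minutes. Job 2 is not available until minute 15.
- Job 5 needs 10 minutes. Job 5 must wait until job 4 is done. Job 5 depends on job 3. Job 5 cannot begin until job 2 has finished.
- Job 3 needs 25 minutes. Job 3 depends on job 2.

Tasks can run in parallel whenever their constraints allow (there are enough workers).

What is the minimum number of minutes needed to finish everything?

218

After its own release at minute 15, job 2 can start at minute 15 and finishes at minute 70.
Job 3 waits on job 2 (finishes minute 70), so it starts at minute 70 and finishes at 70 + 25 = minute 95.
Job 4 has to wait for job 3 (finishes minute 95); job 2 (finishes minute 70). The latest of these is minute 95, so job 4 runs minute 95 to 95 + 23 = minute 118.
For job 5: job 4 (finishes minute 118); job 3 (finishes minute 95); job 2 (finishes minute 70). Taking the maximum gives a start of minute 118, and it finishes at 118 + 10 = minute 128.
Job 6 needs all of job 5 (finishes minute 128, plus 20-minute gap → minute 148); job 3 (finishes minute 95, plus 10-minute gap → minute 105); job 2 (finishes minute 70). That puts its earliest start at minute 148; it finishes at 148 + 60 = minute 208.
Job 7 cannot start until job 6 (finishes minute 208); job 2 (finishes minute 70). The controlling bound is minute 208, so job 7 finishes at 208 + 10 = minute 218.
After job 3 (finishes minute 95), job 1 can start at minute 95 and finishes at minute 150.
All tasks are finished once the last one completes. Finish times: Job 1 at 150, Job 2 at 70, Job 3 at 95, Job 4 at 118, Job 5 at 128, Job 6 at 208, Job 7 at 218. The latest is minute 218.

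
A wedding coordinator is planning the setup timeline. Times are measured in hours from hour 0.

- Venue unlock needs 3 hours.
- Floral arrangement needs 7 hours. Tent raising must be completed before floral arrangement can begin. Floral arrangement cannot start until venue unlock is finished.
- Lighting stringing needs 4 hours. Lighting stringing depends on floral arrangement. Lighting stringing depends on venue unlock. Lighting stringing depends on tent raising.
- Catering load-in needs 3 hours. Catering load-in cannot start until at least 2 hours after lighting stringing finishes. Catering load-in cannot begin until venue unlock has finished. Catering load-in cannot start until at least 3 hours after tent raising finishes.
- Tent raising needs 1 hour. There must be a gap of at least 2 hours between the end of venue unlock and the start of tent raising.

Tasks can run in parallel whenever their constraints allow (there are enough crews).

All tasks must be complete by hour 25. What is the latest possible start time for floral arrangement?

9

Catering load-in has no dependents, so it just needs to finish by hour 25. Starting by 25 − 3 = hour 22 achieves that.
Lighting stringing must finish before catering load-in (must start by hour 22, minus 2-hour gap → hour 20). With a 4-hour duration, lighting stringing must start by 20 − 4 = hour 16.
Floral arrangement has to be done before lighting stringing (must start by hour 16). That means finishing by hour 16, i.e. starting by 16 − 7 = hour 9.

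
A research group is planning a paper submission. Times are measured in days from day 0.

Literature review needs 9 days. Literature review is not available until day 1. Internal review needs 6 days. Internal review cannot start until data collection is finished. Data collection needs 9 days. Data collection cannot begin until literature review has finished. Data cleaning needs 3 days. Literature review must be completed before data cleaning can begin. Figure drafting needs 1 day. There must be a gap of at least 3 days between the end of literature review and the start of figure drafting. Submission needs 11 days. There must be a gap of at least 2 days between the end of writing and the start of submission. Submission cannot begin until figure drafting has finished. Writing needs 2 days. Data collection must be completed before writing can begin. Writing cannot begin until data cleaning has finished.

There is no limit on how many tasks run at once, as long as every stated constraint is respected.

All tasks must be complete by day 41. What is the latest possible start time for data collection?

Submission must finish by day 41; it takes 11 days, so it must start by 41 − 11 = day 30.
Writing feeds into submission (must start by day 30, minus 2-day gap → day 28); so writing must finish by day 28 and therefore start by day 26.
To finish by day 41, internal review (duration 6) must start no later than day 35.
Data collection feeds writing (must start by day 26); internal review (must start by day 35). Taking the minimum, data collection must finish by day 26 and start by 26 − 9 = day 17.

17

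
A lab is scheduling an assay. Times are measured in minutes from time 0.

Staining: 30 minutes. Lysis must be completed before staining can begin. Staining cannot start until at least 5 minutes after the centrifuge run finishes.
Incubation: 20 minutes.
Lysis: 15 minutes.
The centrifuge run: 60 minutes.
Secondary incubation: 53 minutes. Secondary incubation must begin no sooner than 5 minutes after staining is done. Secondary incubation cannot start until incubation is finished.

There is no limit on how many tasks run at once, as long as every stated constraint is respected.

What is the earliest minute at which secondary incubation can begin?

100

Nothing blocks the centrifuge run, so it runs from minute 0 to minute 60.
Incubation can start immediately at minute 0; it finishes at minute 20.
Nothing blocks lysis, so it runs from minute 0 to minute 15.
For staining: lysis (finishes minute 15); the centrifuge run (finishes minute 60, plus 5-minute gap → minute 65). Taking the maximum gives a start of minute 65, and it finishes at 65 + 30 = minute 95.
Secondary incubation waits on staining (finishes minute 95, plus 5-minute gap → minute 100); incubation (finishes minute 20). The latest of these is minute 100, which is the earliest secondary incubation can start.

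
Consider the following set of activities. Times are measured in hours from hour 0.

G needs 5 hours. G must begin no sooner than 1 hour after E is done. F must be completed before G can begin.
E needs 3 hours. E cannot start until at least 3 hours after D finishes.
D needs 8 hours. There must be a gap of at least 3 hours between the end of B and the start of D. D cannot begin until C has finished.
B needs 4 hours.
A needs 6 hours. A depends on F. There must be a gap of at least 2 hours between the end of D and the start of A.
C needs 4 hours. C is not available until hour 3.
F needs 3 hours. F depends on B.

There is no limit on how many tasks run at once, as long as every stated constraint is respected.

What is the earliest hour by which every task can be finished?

27

C cannot begin until its own release at hour 3. It runs from hour 3 to 3 + 4 = hour 7.
B has no prerequisites, so it starts at hour 0 and finishes at hour 4.
F waits on B (finishes hour 4), so it starts at hour 4 and finishes at 4 + 3 = hour 7.
D cannot start until B (finishes hour 4, plus 3-hour gap → hour 7); C (finishes hour 7). The controlling bound is hour 7, so D finishes at 7 + 8 = hour 15.
E cannot begin until D (finishes hour 15, plus 3-hour gap → hour 18). It runs from hour 18 to 18 + 3 = hour 21.
For G: E (finishes hour 21, plus 1-hour gap → hour 22); F (finishes hour 7). Taking the maximum gives a start of hour 22, and it finishes at 22 + 5 = hour 27.
A cannot start until F (finishes hour 7); D (finishes hour 15, plus 2-hour gap → hour 17). The controlling bound is hour 17, so A finishes at 17 + 6 = hour 23.
All tasks are finished once the last one completes. Finish times: A at 23, B at 4, C at 7, D at 15, E at 21, F at 7, G at 27. The latest is hour 27.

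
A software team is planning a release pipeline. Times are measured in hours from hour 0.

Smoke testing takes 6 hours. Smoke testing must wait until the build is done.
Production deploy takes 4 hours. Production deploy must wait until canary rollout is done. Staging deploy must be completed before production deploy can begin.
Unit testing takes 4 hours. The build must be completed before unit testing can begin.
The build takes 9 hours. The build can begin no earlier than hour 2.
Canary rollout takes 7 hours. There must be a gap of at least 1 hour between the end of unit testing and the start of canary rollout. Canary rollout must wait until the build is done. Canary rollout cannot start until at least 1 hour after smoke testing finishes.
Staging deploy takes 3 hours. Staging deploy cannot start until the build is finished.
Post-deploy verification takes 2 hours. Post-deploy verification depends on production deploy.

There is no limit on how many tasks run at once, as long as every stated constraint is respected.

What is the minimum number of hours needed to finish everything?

31

After its own release at hour 2, the build can start at hour 2 and finishes at hour 11.
Smoke testing waits on the build (finishes hour 11), so it starts at hour 11 and finishes at 11 + 6 = hour 17.
After the build (finishes hour 11), staging deploy can start at hour 11 and finishes at hour 14.
Unit testing cannot begin until the build (finishes hour 11). It runs from hour 11 to 11 + 4 = hour 15.
For canary rollout: unit testing (finishes hour 15, plus 1-hour gap → hour 16); the build (finishes hour 11); smoke testing (finishes hour 17, plus 1-hour gap → hour 18). Taking the maximum gives a start of hour 18, and it finishes at 18 + 7 = hour 25.
Production deploy has to wait for canary rollout (finishes hour 25); staging deploy (finishes hour 14). The latest of these is hour 25, so production deploy runs hour 25 to 25 + 4 = hour 29.
Post-deploy verification cannot begin until production deploy (finishes hour 29). It runs from hour 29 to 29 + 2 = hour 31.
All tasks are finished once the last one completes. Finish times: The build at 11, Unit testing at 15, Staging deploy at 14, Smoke testing at 17, Canary rollout at 25, Production deploy at 29, Post-deploy verification at 31. The latest is hour 31.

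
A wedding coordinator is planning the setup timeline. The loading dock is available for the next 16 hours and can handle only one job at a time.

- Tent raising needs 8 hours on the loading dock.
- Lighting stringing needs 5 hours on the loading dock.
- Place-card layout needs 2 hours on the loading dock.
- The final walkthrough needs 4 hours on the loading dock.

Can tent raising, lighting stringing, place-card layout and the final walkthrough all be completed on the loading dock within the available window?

Running back to back, the jobs need 8 + 5 + 2 + 4 = 19 hours on the loading dock.
Since 19 > 16, they cannot all fit.

No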